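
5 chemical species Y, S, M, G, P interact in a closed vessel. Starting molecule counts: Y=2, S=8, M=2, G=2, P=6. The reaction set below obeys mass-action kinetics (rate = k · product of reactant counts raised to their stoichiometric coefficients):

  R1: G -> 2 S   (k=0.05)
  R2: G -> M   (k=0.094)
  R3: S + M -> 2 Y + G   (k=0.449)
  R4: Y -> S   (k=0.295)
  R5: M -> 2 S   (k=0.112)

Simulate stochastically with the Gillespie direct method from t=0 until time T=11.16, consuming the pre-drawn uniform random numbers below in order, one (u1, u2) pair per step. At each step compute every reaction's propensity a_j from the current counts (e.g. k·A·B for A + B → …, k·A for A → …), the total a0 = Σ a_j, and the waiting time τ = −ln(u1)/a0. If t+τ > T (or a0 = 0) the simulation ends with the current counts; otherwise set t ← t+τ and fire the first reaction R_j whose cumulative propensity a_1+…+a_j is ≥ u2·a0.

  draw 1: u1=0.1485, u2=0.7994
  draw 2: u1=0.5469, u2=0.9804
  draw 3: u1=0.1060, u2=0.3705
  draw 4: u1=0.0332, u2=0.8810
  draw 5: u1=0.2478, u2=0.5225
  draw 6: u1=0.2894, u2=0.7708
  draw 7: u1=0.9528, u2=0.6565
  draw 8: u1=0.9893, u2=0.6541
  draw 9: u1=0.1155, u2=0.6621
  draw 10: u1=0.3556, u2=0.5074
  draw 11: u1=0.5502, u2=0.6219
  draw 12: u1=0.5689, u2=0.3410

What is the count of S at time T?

t=0.000: Y=2 S=8 M=2 G=2 P=6
Draw 1: a1=0.100, a2=0.188, a3=7.184, a4=0.590, a5=0.224, a0=8.286; τ=−ln(0.1485)/8.286=0.230 → t=0.230; u2·a0=0.7994·8.286=6.624; a1+a2=0.288 < 6.624 ≤ a1+…+a3=7.472 → R3 fires; Y=4 S=7 M=1 G=3 P=6
Draw 2: a1=0.150, a2=0.282, a3=3.143, a4=1.180, a5=0.112, a0=4.867; τ=−ln(0.5469)/4.867=0.124 → t=0.354; u2·a0=0.9804·4.867=4.772; a1+…+a4=4.755 < 4.772 ≤ a1+…+a5=4.867 → R5 fires; Y=4 S=9 M=0 G=3 P=6
Draw 3: a1=0.150, a2=0.282, a3=0.000, a4=1.180, a5=0.000, a0=1.612; τ=−ln(0.1060)/1.612=1.392 → t=1.746; u2·a0=0.3705·1.612=0.597; a1+…+a3=0.432 < 0.597 ≤ a1+…+a4=1.612 → R4 fires; Y=3 S=10 M=0 G=3 P=6
Draw 4: a1=0.150, a2=0.282, a3=0.000, a4=0.885, a5=0.000, a0=1.317; τ=−ln(0.0332)/1.317=2.586 → t=4.332; u2·a0=0.8810·1.317=1.160; a1+…+a3=0.432 < 1.160 ≤ a1+…+a4=1.317 → R4 fires; Y=2 S=11 M=0 G=3 P=6
Draw 5: a1=0.150, a2=0.282, a3=0.000, a4=0.590, a5=0.000, a0=1.022; τ=−ln(0.2478)/1.022=1.365 → t=5.697; u2·a0=0.5225·1.022=0.534; a1+…+a3=0.432 < 0.534 ≤ a1+…+a4=1.022 → R4 fires; Y=1 S=12 M=0 G=3 P=6
Draw 6: a1=0.150, a2=0.282, a3=0.000, a4=0.295, a5=0.000, a0=0.727; τ=−ln(0.2894)/0.727=1.706 → t=7.403; u2·a0=0.7708·0.727=0.560; a1+…+a3=0.432 < 0.560 ≤ a1+…+a4=0.727 → R4 fires; Y=0 S=13 M=0 G=3 P=6
Draw 7: a1=0.150, a2=0.282, a3=0.000, a4=0.000, a5=0.000, a0=0.432; τ=−ln(0.9528)/0.432=0.112 → t=7.515; u2·a0=0.6565·0.432=0.284; a1=0.150 < 0.284 ≤ a1+a2=0.432 → R2 fires; Y=0 S=13 M=1 G=2 P=6
Draw 8: a1=0.100, a2=0.188, a3=5.837, a4=0.000, a5=0.112, a0=6.237; τ=−ln(0.9893)/6.237=0.002 → t=7.516; u2·a0=0.6541·6.237=4.080; a1+a2=0.288 < 4.080 ≤ a1+…+a3=6.125 → R3 fires; Y=2 S=12 M=0 G=3 P=6
Draw 9: a1=0.150, a2=0.282, a3=0.000, a4=0.590, a5=0.000, a0=1.022; τ=−ln(0.1155)/1.022=2.112 → t=9.628; u2·a0=0.6621·1.022=0.677; a1+…+a3=0.432 < 0.677 ≤ a1+…+a4=1.022 → R4 fires; Y=1 S=13 M=0 G=3 P=6
Draw 10: a1=0.150, a2=0.282, a3=0.000, a4=0.295, a5=0.000, a0=0.727; τ=−ln(0.3556)/0.727=1.422 → t=11.051; u2·a0=0.5074·0.727=0.369; a1=0.150 < 0.369 ≤ a1+a2=0.432 → R2 fires; Y=1 S=13 M=1 G=2 P=6
Draw 11: a1=0.100, a2=0.188, a3=5.837, a4=0.295, a5=0.112, a0=6.532; τ=−ln(0.5502)/6.532=0.091 → t=11.142; u2·a0=0.6219·6.532=4.062; a1+a2=0.288 < 4.062 ≤ a1+…+a3=6.125 → R3 fires; Y=3 S=12 M=0 G=3 P=6
Draw 12: a1=0.150, a2=0.282, a3=0.000, a4=0.885, a5=0.000, a0=1.317; τ=−ln(0.5689)/1.317=0.428 → t=11.570 > T=11.16: stop.
Read off S at T=11.16: 12

S at T = 12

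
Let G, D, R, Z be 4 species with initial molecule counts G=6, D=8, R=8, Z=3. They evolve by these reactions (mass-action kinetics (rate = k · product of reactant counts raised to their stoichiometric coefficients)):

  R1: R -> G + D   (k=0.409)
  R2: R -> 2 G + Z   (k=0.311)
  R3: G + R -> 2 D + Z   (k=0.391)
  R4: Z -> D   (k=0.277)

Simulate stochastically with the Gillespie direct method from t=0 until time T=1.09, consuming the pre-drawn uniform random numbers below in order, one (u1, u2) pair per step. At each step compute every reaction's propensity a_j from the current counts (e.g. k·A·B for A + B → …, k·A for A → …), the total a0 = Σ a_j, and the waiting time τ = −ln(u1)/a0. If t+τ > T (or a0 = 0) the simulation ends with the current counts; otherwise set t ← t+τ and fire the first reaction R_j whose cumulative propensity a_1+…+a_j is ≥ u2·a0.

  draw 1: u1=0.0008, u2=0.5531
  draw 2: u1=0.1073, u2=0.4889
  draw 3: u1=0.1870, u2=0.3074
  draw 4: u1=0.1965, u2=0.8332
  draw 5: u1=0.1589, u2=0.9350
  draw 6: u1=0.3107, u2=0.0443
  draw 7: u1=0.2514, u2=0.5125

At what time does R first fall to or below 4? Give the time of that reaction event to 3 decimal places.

t=0.000: G=6 D=8 R=8 Z=3
Draw 1: a1=3.272, a2=2.488, a3=18.768, a4=0.831, a0=25.359; τ=−ln(0.0008)/25.359=0.281 → t=0.281; u2·a0=0.5531·25.359=14.026; a1+a2=5.760 < 14.026 ≤ a1+…+a3=24.528 → R3 fires; G=5 D=10 R=7 Z=4
Draw 2: a1=2.863, a2=2.177, a3=13.685, a4=1.108, a0=19.833; τ=−ln(0.1073)/19.833=0.113 → t=0.394; u2·a0=0.4889·19.833=9.696; a1+a2=5.040 < 9.696 ≤ a1+…+a3=18.725 → R3 fires; G=4 D=12 R=6 Z=5
Draw 3: a1=2.454, a2=1.866, a3=9.384, a4=1.385, a0=15.089; τ=−ln(0.1870)/15.089=0.111 → t=0.505; u2·a0=0.3074·15.089=4.638; a1+a2=4.320 < 4.638 ≤ a1+…+a3=13.704 → R3 fires; G=3 D=14 R=5 Z=6
Draw 4: a1=2.045, a2=1.555, a3=5.865, a4=1.662, a0=11.127; τ=−ln(0.1965)/11.127=0.146 → t=0.651; u2·a0=0.8332·11.127=9.271; a1+a2=3.600 < 9.271 ≤ a1+…+a3=9.465 → R3 fires; G=2 D=16 R=4 Z=7
Draw 5: a1=1.636, a2=1.244, a3=3.128, a4=1.939, a0=7.947; τ=−ln(0.1589)/7.947=0.231 → t=0.883; u2·a0=0.9350·7.947=7.430; a1+…+a3=6.008 < 7.430 ≤ a1+…+a4=7.947 → R4 fires; G=2 D=17 R=4 Z=6
Draw 6: a1=1.636, a2=1.244, a3=3.128, a4=1.662, a0=7.670; τ=−ln(0.3107)/7.670=0.152 → t=1.035; u2·a0=0.0443·7.670=0.340 ≤ a1=1.636 → R1 fires; G=3 D=18 R=3 Z=6
Draw 7: a1=1.227, a2=0.933, a3=3.519, a4=1.662, a0=7.341; τ=−ln(0.2514)/7.341=0.188 → t=1.223 > T=1.09: stop.
R first becomes ≤ 4 when it reaches 4 at the event at t=0.651.

Threshold first reached at t = 0.651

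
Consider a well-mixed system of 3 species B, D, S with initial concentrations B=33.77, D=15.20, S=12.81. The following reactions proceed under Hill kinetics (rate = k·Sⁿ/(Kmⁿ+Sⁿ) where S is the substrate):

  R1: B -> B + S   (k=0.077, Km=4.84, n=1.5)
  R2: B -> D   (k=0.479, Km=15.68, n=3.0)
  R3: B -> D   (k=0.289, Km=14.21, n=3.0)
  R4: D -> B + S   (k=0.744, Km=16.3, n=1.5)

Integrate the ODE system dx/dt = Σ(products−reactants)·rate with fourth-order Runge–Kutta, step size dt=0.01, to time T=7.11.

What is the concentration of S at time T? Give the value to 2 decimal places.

RK4 with dt=0.01: 711 steps to T=7.11. Trajectory (selected grid times):
t=0.00: B=33.77 D=15.20 S=12.81
t=0.79: B=33.49 D=15.48 S=13.15
t=1.58: B=33.22 D=15.75 S=13.49
t=2.37: B=32.96 D=16.01 S=13.84
t=3.16: B=32.70 D=16.27 S=14.19
t=3.95: B=32.44 D=16.53 S=14.54
t=4.74: B=32.19 D=16.78 S=14.89
t=5.53: B=31.94 D=17.03 S=15.25
t=6.32: B=31.70 D=17.27 S=15.62
t=7.11: B=31.46 D=17.51 S=15.98
Read off S at T=7.11: 15.98

S at T = 15.98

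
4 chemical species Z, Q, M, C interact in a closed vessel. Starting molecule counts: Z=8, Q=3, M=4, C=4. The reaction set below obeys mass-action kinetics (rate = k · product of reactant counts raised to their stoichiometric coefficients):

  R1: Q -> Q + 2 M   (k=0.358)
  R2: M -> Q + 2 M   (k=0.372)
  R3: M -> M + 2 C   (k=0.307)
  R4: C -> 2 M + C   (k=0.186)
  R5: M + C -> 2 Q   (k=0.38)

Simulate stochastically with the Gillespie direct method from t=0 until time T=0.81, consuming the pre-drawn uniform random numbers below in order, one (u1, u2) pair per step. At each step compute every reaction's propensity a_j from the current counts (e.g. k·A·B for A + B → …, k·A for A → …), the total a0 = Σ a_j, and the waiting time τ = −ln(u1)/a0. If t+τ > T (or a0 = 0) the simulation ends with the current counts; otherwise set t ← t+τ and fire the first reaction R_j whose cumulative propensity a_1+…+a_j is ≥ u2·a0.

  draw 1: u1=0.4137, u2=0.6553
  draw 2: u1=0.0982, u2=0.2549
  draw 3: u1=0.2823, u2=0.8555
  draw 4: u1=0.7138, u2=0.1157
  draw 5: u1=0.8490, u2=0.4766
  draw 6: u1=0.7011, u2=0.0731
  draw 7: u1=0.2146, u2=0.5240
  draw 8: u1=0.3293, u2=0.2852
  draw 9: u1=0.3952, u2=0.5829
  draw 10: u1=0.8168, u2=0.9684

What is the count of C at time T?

C at T = 2

t=0.000: Z=8 Q=3 M=4 C=4
Draw 1: a1=1.074, a2=1.488, a3=1.228, a4=0.744, a5=6.080, a0=10.614; τ=−ln(0.4137)/10.614=0.083 → t=0.083; u2·a0=0.6553·10.614=6.955; a1+…+a4=4.534 < 6.955 ≤ a1+…+a5=10.614 → R5 fires; Z=8 Q=5 M=3 C=3
Draw 2: a1=1.790, a2=1.116, a3=0.921, a4=0.558, a5=3.420, a0=7.805; τ=−ln(0.0982)/7.805=0.297 → t=0.380; u2·a0=0.2549·7.805=1.989; a1=1.790 < 1.989 ≤ a1+a2=2.906 → R2 fires; Z=8 Q=6 M=4 C=3
Draw 3: a1=2.148, a2=1.488, a3=1.228, a4=0.558, a5=4.560, a0=9.982; τ=−ln(0.2823)/9.982=0.127 → t=0.507; u2·a0=0.8555·9.982=8.540; a1+…+a4=5.422 < 8.540 ≤ a1+…+a5=9.982 → R5 fires; Z=8 Q=8 M=3 C=2
Draw 4: a1=2.864, a2=1.116, a3=0.921, a4=0.372, a5=2.280, a0=7.553; τ=−ln(0.7138)/7.553=0.045 → t=0.552; u2·a0=0.1157·7.553=0.874 ≤ a1=2.864 → R1 fires; Z=8 Q=8 M=5 C=2
Draw 5: a1=2.864, a2=1.860, a3=1.535, a4=0.372, a5=3.800, a0=10.431; τ=−ln(0.8490)/10.431=0.016 → t=0.568; u2·a0=0.4766·10.431=4.971; a1+a2=4.724 < 4.971 ≤ a1+…+a3=6.259 → R3 fires; Z=8 Q=8 M=5 C=4
Draw 6: a1=2.864, a2=1.860, a3=1.535, a4=0.744, a5=7.600, a0=14.603; τ=−ln(0.7011)/14.603=0.024 → t=0.592; u2·a0=0.0731·14.603=1.067 ≤ a1=2.864 → R1 fires; Z=8 Q=8 M=7 C=4
Draw 7: a1=2.864, a2=2.604, a3=2.149, a4=0.744, a5=10.640, a0=19.001; τ=−ln(0.2146)/19.001=0.081 → t=0.673; u2·a0=0.5240·19.001=9.957; a1+…+a4=8.361 < 9.957 ≤ a1+…+a5=19.001 → R5 fires; Z=8 Q=10 M=6 C=3
Draw 8: a1=3.580, a2=2.232, a3=1.842, a4=0.558, a5=6.840, a0=15.052; τ=−ln(0.3293)/15.052=0.074 → t=0.747; u2·a0=0.2852·15.052=4.293; a1=3.580 < 4.293 ≤ a1+a2=5.812 → R2 fires; Z=8 Q=11 M=7 C=3
Draw 9: a1=3.938, a2=2.604, a3=2.149, a4=0.558, a5=7.980, a0=17.229; τ=−ln(0.3952)/17.229=0.054 → t=0.801; u2·a0=0.5829·17.229=10.043; a1+…+a4=9.249 < 10.043 ≤ a1+…+a5=17.229 → R5 fires; Z=8 Q=13 M=6 C=2
Draw 10: a1=4.654, a2=2.232, a3=1.842, a4=0.372, a5=4.560, a0=13.660; τ=−ln(0.8168)/13.660=0.015 → t=0.815 > T=0.81: stop.
Read off C at T=0.81: 2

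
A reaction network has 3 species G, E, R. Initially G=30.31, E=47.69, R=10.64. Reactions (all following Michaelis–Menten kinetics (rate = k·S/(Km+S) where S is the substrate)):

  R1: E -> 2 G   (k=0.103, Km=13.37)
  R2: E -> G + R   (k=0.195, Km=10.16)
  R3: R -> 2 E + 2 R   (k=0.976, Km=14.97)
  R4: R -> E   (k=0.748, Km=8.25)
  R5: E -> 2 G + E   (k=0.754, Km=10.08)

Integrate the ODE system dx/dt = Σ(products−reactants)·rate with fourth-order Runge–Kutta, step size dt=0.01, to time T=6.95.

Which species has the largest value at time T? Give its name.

Dominant species at T: E

RK4 with dt=0.01: 695 steps to T=6.95. Trajectory (selected grid times):
t=0.00: G=30.31 E=47.69 R=10.64
t=0.77: G=31.52 E=48.46 R=10.75
t=1.54: G=32.73 E=49.23 R=10.86
t=2.32: G=33.96 E=50.01 R=10.98
t=3.09: G=35.18 E=50.79 R=11.09
t=3.86: G=36.40 E=51.58 R=11.21
t=4.63: G=37.62 E=52.36 R=11.32
t=5.41: G=38.87 E=53.17 R=11.44
t=6.18: G=40.10 E=53.97 R=11.56
t=6.95: G=41.33 E=54.77 R=11.68
At T=6.95: G=41.33 E=54.77 R=11.68; the largest is E.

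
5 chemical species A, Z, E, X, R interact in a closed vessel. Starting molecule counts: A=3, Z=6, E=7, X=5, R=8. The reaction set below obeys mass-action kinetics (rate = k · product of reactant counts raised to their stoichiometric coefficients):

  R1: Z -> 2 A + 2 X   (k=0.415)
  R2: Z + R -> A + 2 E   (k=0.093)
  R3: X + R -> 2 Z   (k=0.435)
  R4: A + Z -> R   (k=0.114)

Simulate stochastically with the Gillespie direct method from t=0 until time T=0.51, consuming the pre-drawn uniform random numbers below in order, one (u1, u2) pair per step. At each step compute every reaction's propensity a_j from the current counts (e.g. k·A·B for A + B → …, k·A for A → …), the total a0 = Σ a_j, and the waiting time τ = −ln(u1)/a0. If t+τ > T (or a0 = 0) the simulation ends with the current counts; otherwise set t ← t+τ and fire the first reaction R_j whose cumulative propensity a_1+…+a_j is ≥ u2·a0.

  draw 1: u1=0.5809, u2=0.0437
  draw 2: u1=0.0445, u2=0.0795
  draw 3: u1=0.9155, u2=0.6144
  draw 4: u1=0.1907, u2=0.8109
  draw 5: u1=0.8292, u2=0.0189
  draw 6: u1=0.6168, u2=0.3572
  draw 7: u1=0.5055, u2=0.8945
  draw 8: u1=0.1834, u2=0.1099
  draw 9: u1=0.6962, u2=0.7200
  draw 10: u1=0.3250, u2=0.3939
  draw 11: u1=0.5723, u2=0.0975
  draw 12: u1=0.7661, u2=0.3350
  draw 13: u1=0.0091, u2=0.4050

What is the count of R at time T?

R at T = 2

t=0.000: A=3 Z=6 E=7 X=5 R=8
Draw 1: a1=2.490, a2=4.464, a3=17.400, a4=2.052, a0=26.406; τ=−ln(0.5809)/26.406=0.021 → t=0.021; u2·a0=0.0437·26.406=1.154 ≤ a1=2.490 → R1 fires; A=5 Z=5 E=7 X=7 R=8
Draw 2: a1=2.075, a2=3.720, a3=24.360, a4=2.850, a0=33.005; τ=−ln(0.0445)/33.005=0.094 → t=0.115; u2·a0=0.0795·33.005=2.624; a1=2.075 < 2.624 ≤ a1+a2=5.795 → R2 fires; A=6 Z=4 E=9 X=7 R=7
Draw 3: a1=1.660, a2=2.604, a3=21.315, a4=2.736, a0=28.315; τ=−ln(0.9155)/28.315=0.003 → t=0.118; u2·a0=0.6144·28.315=17.397; a1+a2=4.264 < 17.397 ≤ a1+…+a3=25.579 → R3 fires; A=6 Z=6 E=9 X=6 R=6
Draw 4: a1=2.490, a2=3.348, a3=15.660, a4=4.104, a0=25.602; τ=−ln(0.1907)/25.602=0.065 → t=0.183; u2·a0=0.8109·25.602=20.761; a1+a2=5.838 < 20.761 ≤ a1+…+a3=21.498 → R3 fires; A=6 Z=8 E=9 X=5 R=5
Draw 5: a1=3.320, a2=3.720, a3=10.875, a4=5.472, a0=23.387; τ=−ln(0.8292)/23.387=0.008 → t=0.191; u2·a0=0.0189·23.387=0.442 ≤ a1=3.320 → R1 fires; A=8 Z=7 E=9 X=7 R=5
Draw 6: a1=2.905, a2=3.255, a3=15.225, a4=6.384, a0=27.769; τ=−ln(0.6168)/27.769=0.017 → t=0.208; u2·a0=0.3572·27.769=9.919; a1+a2=6.160 < 9.919 ≤ a1+…+a3=21.385 → R3 fires; A=8 Z=9 E=9 X=6 R=4
Draw 7: a1=3.735, a2=3.348, a3=10.440, a4=8.208, a0=25.731; τ=−ln(0.5055)/25.731=0.027 → t=0.235; u2·a0=0.8945·25.731=23.016; a1+…+a3=17.523 < 23.016 ≤ a1+…+a4=25.731 → R4 fires; A=7 Z=8 E=9 X=6 R=5
Draw 8: a1=3.320, a2=3.720, a3=13.050, a4=6.384, a0=26.474; τ=−ln(0.1834)/26.474=0.064 → t=0.299; u2·a0=0.1099·26.474=2.909 ≤ a1=3.320 → R1 fires; A=9 Z=7 E=9 X=8 R=5
Draw 9: a1=2.905, a2=3.255, a3=17.400, a4=7.182, a0=30.742; τ=−ln(0.6962)/30.742=0.012 → t=0.310; u2·a0=0.7200·30.742=22.134; a1+a2=6.160 < 22.134 ≤ a1+…+a3=23.560 → R3 fires; A=9 Z=9 E=9 X=7 R=4
Draw 10: a1=3.735, a2=3.348, a3=12.180, a4=9.234, a0=28.497; τ=−ln(0.3250)/28.497=0.039 → t=0.350; u2·a0=0.3939·28.497=11.225; a1+a2=7.083 < 11.225 ≤ a1+…+a3=19.263 → R3 fires; A=9 Z=11 E=9 X=6 R=3
Draw 11: a1=4.565, a2=3.069, a3=7.830, a4=11.286, a0=26.750; τ=−ln(0.5723)/26.750=0.021 → t=0.371; u2·a0=0.0975·26.750=2.608 ≤ a1=4.565 → R1 fires; A=11 Z=10 E=9 X=8 R=3
Draw 12: a1=4.150, a2=2.790, a3=10.440, a4=12.540, a0=29.920; τ=−ln(0.7661)/29.920=0.009 → t=0.380; u2·a0=0.3350·29.920=10.023; a1+a2=6.940 < 10.023 ≤ a1+…+a3=17.380 → R3 fires; A=11 Z=12 E=9 X=7 R=2
Draw 13: a1=4.980, a2=2.232, a3=6.090, a4=15.048, a0=28.350; τ=−ln(0.0091)/28.350=0.166 → t=0.545 > T=0.51: stop.
Read off R at T=0.51: 2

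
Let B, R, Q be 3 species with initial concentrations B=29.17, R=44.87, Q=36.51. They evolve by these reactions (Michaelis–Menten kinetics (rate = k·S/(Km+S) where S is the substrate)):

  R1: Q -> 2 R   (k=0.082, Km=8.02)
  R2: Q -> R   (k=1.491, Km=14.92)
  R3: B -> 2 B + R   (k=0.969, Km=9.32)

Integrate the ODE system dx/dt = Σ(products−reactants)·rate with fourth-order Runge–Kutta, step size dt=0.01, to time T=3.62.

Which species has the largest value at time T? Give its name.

Dominant species at T: R

RK4 with dt=0.01: 362 steps to T=3.62. Trajectory (selected grid times):
t=0.00: B=29.17 R=44.87 Q=36.51
t=0.40: B=29.46 R=45.64 Q=36.06
t=0.80: B=29.76 R=46.41 Q=35.61
t=1.21: B=30.06 R=47.20 Q=35.16
t=1.61: B=30.36 R=47.97 Q=34.71
t=2.01: B=30.65 R=48.73 Q=34.27
t=2.41: B=30.95 R=49.50 Q=33.83
t=2.82: B=31.26 R=50.28 Q=33.38
t=3.22: B=31.56 R=51.04 Q=32.94
t=3.62: B=31.86 R=51.81 Q=32.50
At T=3.62: B=31.86 R=51.81 Q=32.50; the largest is R.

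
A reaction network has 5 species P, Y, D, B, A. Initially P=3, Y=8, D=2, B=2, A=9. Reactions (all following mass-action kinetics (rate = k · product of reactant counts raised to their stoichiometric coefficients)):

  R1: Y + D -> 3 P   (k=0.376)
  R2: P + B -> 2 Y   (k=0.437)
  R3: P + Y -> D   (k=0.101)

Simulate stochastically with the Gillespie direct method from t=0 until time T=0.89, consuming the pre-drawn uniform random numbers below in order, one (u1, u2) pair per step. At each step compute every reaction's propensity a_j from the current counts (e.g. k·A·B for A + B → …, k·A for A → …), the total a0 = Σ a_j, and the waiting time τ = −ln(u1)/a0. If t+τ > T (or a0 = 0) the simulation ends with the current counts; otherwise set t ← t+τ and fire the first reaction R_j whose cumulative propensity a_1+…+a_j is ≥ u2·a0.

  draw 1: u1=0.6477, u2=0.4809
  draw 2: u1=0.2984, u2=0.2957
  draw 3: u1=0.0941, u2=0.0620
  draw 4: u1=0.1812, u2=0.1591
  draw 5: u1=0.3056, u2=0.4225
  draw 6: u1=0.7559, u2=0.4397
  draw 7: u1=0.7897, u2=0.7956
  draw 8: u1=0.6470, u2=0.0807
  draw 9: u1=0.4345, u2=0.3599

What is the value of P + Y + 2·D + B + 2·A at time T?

Check how each reaction changes W = P + Y + 2·D + B + 2·A (weight of products minus weight of reactants):
R1: Y + D -> 3 P: (1·3) − (1·1 + 2·1) = 3 − 3 = 0
R2: P + B -> 2 Y: (1·2) − (1·1 + 1·1) = 2 − 2 = 0
R3: P + Y -> D: (2·1) − (1·1 + 1·1) = 2 − 2 = 0
Every reaction leaves W unchanged, so W is conserved and no simulation is needed: W(T) = W(0) = 3 + 8 + 2·2 + 2 + 2·9 = 35

Value at T = 35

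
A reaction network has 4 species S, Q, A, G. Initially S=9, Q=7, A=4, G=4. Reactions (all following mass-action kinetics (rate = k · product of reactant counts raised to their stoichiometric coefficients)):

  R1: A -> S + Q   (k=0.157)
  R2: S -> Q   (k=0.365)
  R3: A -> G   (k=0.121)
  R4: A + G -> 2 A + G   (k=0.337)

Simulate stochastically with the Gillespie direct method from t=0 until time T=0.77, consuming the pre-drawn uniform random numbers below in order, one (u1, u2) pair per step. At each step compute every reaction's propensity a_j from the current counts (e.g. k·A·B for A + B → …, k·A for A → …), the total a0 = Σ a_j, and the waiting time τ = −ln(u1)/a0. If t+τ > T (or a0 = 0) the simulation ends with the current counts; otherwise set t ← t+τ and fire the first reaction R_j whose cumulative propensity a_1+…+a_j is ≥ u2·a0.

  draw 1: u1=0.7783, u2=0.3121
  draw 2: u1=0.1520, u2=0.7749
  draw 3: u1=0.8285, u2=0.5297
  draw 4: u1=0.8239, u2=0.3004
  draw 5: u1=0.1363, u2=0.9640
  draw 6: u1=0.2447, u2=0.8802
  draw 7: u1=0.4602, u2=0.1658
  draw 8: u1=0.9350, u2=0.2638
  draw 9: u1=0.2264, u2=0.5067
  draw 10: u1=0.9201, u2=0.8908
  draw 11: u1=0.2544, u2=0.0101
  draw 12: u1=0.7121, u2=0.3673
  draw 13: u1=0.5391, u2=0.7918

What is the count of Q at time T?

t=0.000: S=9 Q=7 A=4 G=4
Draw 1: a1=0.628, a2=3.285, a3=0.484, a4=5.392, a0=9.789; τ=−ln(0.7783)/9.789=0.026 → t=0.026; u2·a0=0.3121·9.789=3.055; a1=0.628 < 3.055 ≤ a1+a2=3.913 → R2 fires; S=8 Q=8 A=4 G=4
Draw 2: a1=0.628, a2=2.920, a3=0.484, a4=5.392, a0=9.424; τ=−ln(0.1520)/9.424=0.200 → t=0.226; u2·a0=0.7749·9.424=7.303; a1+…+a3=4.032 < 7.303 ≤ a1+…+a4=9.424 → R4 fires; S=8 Q=8 A=5 G=4
Draw 3: a1=0.785, a2=2.920, a3=0.605, a4=6.740, a0=11.050; τ=−ln(0.8285)/11.050=0.017 → t=0.243; u2·a0=0.5297·11.050=5.853; a1+…+a3=4.310 < 5.853 ≤ a1+…+a4=11.050 → R4 fires; S=8 Q=8 A=6 G=4
Draw 4: a1=0.942, a2=2.920, a3=0.726, a4=8.088, a0=12.676; τ=−ln(0.8239)/12.676=0.015 → t=0.258; u2·a0=0.3004·12.676=3.808; a1=0.942 < 3.808 ≤ a1+a2=3.862 → R2 fires; S=7 Q=9 A=6 G=4
Draw 5: a1=0.942, a2=2.555, a3=0.726, a4=8.088, a0=12.311; τ=−ln(0.1363)/12.311=0.162 → t=0.420; u2·a0=0.9640·12.311=11.868; a1+…+a3=4.223 < 11.868 ≤ a1+…+a4=12.311 → R4 fires; S=7 Q=9 A=7 G=4
Draw 6: a1=1.099, a2=2.555, a3=0.847, a4=9.436, a0=13.937; τ=−ln(0.2447)/13.937=0.101 → t=0.521; u2·a0=0.8802·13.937=12.267; a1+…+a3=4.501 < 12.267 ≤ a1+…+a4=13.937 → R4 fires; S=7 Q=9 A=8 G=4
Draw 7: a1=1.256, a2=2.555, a3=0.968, a4=10.784, a0=15.563; τ=−ln(0.4602)/15.563=0.050 → t=0.571; u2·a0=0.1658·15.563=2.580; a1=1.256 < 2.580 ≤ a1+a2=3.811 → R2 fires; S=6 Q=10 A=8 G=4
Draw 8: a1=1.256, a2=2.190, a3=0.968, a4=10.784, a0=15.198; τ=−ln(0.9350)/15.198=0.004 → t=0.575; u2·a0=0.2638·15.198=4.009; a1+a2=3.446 < 4.009 ≤ a1+…+a3=4.414 → R3 fires; S=6 Q=10 A=7 G=5
Draw 9: a1=1.099, a2=2.190, a3=0.847, a4=11.795, a0=15.931; τ=−ln(0.2264)/15.931=0.093 → t=0.668; u2·a0=0.5067·15.931=8.072; a1+…+a3=4.136 < 8.072 ≤ a1+…+a4=15.931 → R4 fires; S=6 Q=10 A=8 G=5
Draw 10: a1=1.256, a2=2.190, a3=0.968, a4=13.480, a0=17.894; τ=−ln(0.9201)/17.894=0.005 → t=0.673; u2·a0=0.8908·17.894=15.940; a1+…+a3=4.414 < 15.940 ≤ a1+…+a4=17.894 → R4 fires; S=6 Q=10 A=9 G=5
Draw 11: a1=1.413, a2=2.190, a3=1.089, a4=15.165, a0=19.857; τ=−ln(0.2544)/19.857=0.069 → t=0.742; u2·a0=0.0101·19.857=0.201 ≤ a1=1.413 → R1 fires; S=7 Q=11 A=8 G=5
Draw 12: a1=1.256, a2=2.555, a3=0.968, a4=13.480, a0=18.259; τ=−ln(0.7121)/18.259=0.019 → t=0.760; u2·a0=0.3673·18.259=6.707; a1+…+a3=4.779 < 6.707 ≤ a1+…+a4=18.259 → R4 fires; S=7 Q=11 A=9 G=5
Draw 13: a1=1.413, a2=2.555, a3=1.089, a4=15.165, a0=20.222; τ=−ln(0.5391)/20.222=0.031 → t=0.791 > T=0.77: stop.
Read off Q at T=0.77: 11

Q at T = 11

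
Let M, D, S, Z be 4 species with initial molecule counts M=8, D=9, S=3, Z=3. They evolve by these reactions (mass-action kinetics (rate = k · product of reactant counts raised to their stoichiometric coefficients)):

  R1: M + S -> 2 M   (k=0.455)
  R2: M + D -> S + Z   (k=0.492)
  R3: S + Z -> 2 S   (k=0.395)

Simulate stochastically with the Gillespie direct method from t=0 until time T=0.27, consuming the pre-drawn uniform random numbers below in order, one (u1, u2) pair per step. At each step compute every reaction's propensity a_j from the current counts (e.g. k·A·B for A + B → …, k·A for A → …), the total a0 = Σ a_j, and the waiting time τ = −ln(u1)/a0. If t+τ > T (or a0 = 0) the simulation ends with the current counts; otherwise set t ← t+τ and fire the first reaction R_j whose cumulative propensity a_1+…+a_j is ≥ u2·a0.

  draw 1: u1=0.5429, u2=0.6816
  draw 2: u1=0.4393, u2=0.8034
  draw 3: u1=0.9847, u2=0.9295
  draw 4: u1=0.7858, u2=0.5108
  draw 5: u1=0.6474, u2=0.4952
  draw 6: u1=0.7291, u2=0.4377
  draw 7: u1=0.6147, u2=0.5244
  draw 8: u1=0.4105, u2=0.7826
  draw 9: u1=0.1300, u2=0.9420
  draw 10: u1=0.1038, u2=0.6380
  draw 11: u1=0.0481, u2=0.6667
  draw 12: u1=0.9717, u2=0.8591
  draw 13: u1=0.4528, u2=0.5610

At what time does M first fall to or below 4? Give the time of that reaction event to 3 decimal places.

Threshold first reached at t = 0.045

t=0.000: M=8 D=9 S=3 Z=3
Draw 1: a1=10.920, a2=35.424, a3=3.555, a0=49.899; τ=−ln(0.5429)/49.899=0.012 → t=0.012; u2·a0=0.6816·49.899=34.011; a1=10.920 < 34.011 ≤ a1+a2=46.344 → R2 fires; M=7 D=8 S=4 Z=4
Draw 2: a1=12.740, a2=27.552, a3=6.320, a0=46.612; τ=−ln(0.4393)/46.612=0.018 → t=0.030; u2·a0=0.8034·46.612=37.448; a1=12.740 < 37.448 ≤ a1+a2=40.292 → R2 fires; M=6 D=7 S=5 Z=5
Draw 3: a1=13.650, a2=20.664, a3=9.875, a0=44.189; τ=−ln(0.9847)/44.189=0.000 → t=0.030; u2·a0=0.9295·44.189=41.074; a1+a2=34.314 < 41.074 ≤ a1+…+a3=44.189 → R3 fires; M=6 D=7 S=6 Z=4
Draw 4: a1=16.380, a2=20.664, a3=9.480, a0=46.524; τ=−ln(0.7858)/46.524=0.005 → t=0.035; u2·a0=0.5108·46.524=23.764; a1=16.380 < 23.764 ≤ a1+a2=37.044 → R2 fires; M=5 D=6 S=7 Z=5
Draw 5: a1=15.925, a2=14.760, a3=13.825, a0=44.510; τ=−ln(0.6474)/44.510=0.010 → t=0.045; u2·a0=0.4952·44.510=22.041; a1=15.925 < 22.041 ≤ a1+a2=30.685 → R2 fires; M=4 D=5 S=8 Z=6
Draw 6: a1=14.560, a2=9.840, a3=18.960, a0=43.360; τ=−ln(0.7291)/43.360=0.007 → t=0.052; u2·a0=0.4377·43.360=18.979; a1=14.560 < 18.979 ≤ a1+a2=24.400 → R2 fires; M=3 D=4 S=9 Z=7
Draw 7: a1=12.285, a2=5.904, a3=24.885, a0=43.074; τ=−ln(0.6147)/43.074=0.011 → t=0.064; u2·a0=0.5244·43.074=22.588; a1+a2=18.189 < 22.588 ≤ a1+…+a3=43.074 → R3 fires; M=3 D=4 S=10 Z=6
Draw 8: a1=13.650, a2=5.904, a3=23.700, a0=43.254; τ=−ln(0.4105)/43.254=0.021 → t=0.084; u2·a0=0.7826·43.254=33.851; a1+a2=19.554 < 33.851 ≤ a1+…+a3=43.254 → R3 fires; M=3 D=4 S=11 Z=5
Draw 9: a1=15.015, a2=5.904, a3=21.725, a0=42.644; τ=−ln(0.1300)/42.644=0.048 → t=0.132; u2·a0=0.9420·42.644=40.171; a1+a2=20.919 < 40.171 ≤ a1+…+a3=42.644 → R3 fires; M=3 D=4 S=12 Z=4
Draw 10: a1=16.380, a2=5.904, a3=18.960, a0=41.244; τ=−ln(0.1038)/41.244=0.055 → t=0.187; u2·a0=0.6380·41.244=26.314; a1+a2=22.284 < 26.314 ≤ a1+…+a3=41.244 → R3 fires; M=3 D=4 S=13 Z=3
Draw 11: a1=17.745, a2=5.904, a3=15.405, a0=39.054; τ=−ln(0.0481)/39.054=0.078 → t=0.265; u2·a0=0.6667·39.054=26.037; a1+a2=23.649 < 26.037 ≤ a1+…+a3=39.054 → R3 fires; M=3 D=4 S=14 Z=2
Draw 12: a1=19.110, a2=5.904, a3=11.060, a0=36.074; τ=−ln(0.9717)/36.074=0.001 → t=0.266; u2·a0=0.8591·36.074=30.991; a1+a2=25.014 < 30.991 ≤ a1+…+a3=36.074 → R3 fires; M=3 D=4 S=15 Z=1
Draw 13: a1=20.475, a2=5.904, a3=5.925, a0=32.304; τ=−ln(0.4528)/32.304=0.025 → t=0.290 > T=0.27: stop.
M first becomes ≤ 4 when it reaches 4 at the event at t=0.045.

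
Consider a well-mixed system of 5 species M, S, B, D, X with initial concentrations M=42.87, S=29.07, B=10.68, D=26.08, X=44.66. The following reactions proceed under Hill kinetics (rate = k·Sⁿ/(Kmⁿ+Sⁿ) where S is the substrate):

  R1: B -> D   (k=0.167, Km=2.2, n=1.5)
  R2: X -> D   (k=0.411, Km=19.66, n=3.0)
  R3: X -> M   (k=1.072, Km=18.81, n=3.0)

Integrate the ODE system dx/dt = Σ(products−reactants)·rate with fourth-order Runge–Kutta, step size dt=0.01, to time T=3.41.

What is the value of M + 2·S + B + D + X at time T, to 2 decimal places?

Value at T = 182.43

Check how each reaction changes W = M + 2·S + B + D + X (weight of products minus weight of reactants):
R1: B -> D: (1·1) − (1·1) = 1 − 1 = 0
R2: X -> D: (1·1) − (1·1) = 1 − 1 = 0
R3: X -> M: (1·1) − (1·1) = 1 − 1 = 0
Every reaction leaves W unchanged, so W is conserved and no simulation is needed: W(T) = W(0) = 42.87 + 2·29.07 + 10.68 + 26.08 + 44.66 = 182.43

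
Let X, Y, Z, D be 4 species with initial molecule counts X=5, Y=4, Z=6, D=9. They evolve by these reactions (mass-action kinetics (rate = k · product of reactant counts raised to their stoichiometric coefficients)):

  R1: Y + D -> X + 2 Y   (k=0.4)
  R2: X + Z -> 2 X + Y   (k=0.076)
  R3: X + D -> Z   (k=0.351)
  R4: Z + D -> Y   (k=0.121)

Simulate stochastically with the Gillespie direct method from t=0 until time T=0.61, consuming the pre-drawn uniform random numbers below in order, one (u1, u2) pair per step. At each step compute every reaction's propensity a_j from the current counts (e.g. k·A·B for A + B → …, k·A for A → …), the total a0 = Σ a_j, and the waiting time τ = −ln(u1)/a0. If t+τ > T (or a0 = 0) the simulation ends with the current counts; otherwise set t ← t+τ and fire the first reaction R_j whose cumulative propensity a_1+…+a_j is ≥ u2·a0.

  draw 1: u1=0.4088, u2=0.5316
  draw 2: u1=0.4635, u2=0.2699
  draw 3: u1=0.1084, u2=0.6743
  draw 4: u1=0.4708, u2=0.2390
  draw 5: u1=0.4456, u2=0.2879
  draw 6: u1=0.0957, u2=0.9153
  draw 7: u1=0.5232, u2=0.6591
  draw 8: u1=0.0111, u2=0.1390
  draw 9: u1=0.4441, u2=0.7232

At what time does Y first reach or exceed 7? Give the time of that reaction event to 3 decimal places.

t=0.000: X=5 Y=4 Z=6 D=9
Draw 1: a1=14.400, a2=2.280, a3=15.795, a4=6.534, a0=39.009; τ=−ln(0.4088)/39.009=0.023 → t=0.023; u2·a0=0.5316·39.009=20.737; a1+a2=16.680 < 20.737 ≤ a1+…+a3=32.475 → R3 fires; X=4 Y=4 Z=7 D=8
Draw 2: a1=12.800, a2=2.128, a3=11.232, a4=6.776, a0=32.936; τ=−ln(0.4635)/32.936=0.023 → t=0.046; u2·a0=0.2699·32.936=8.889 ≤ a1=12.800 → R1 fires; X=5 Y=5 Z=7 D=7
Draw 3: a1=14.000, a2=2.660, a3=12.285, a4=5.929, a0=34.874; τ=−ln(0.1084)/34.874=0.064 → t=0.110; u2·a0=0.6743·34.874=23.516; a1+a2=16.660 < 23.516 ≤ a1+…+a3=28.945 → R3 fires; X=4 Y=5 Z=8 D=6
Draw 4: a1=12.000, a2=2.432, a3=8.424, a4=5.808, a0=28.664; τ=−ln(0.4708)/28.664=0.026 → t=0.136; u2·a0=0.2390·28.664=6.851 ≤ a1=12.000 → R1 fires; X=5 Y=6 Z=8 D=5
Draw 5: a1=12.000, a2=3.040, a3=8.775, a4=4.840, a0=28.655; τ=−ln(0.4456)/28.655=0.028 → t=0.164; u2·a0=0.2879·28.655=8.250 ≤ a1=12.000 → R1 fires; X=6 Y=7 Z=8 D=4
Draw 6: a1=11.200, a2=3.648, a3=8.424, a4=3.872, a0=27.144; τ=−ln(0.0957)/27.144=0.086 → t=0.251; u2·a0=0.9153·27.144=24.845; a1+…+a3=23.272 < 24.845 ≤ a1+…+a4=27.144 → R4 fires; X=6 Y=8 Z=7 D=3
Draw 7: a1=9.600, a2=3.192, a3=6.318, a4=2.541, a0=21.651; τ=−ln(0.5232)/21.651=0.030 → t=0.281; u2·a0=0.6591·21.651=14.270; a1+a2=12.792 < 14.270 ≤ a1+…+a3=19.110 → R3 fires; X=5 Y=8 Z=8 D=2
Draw 8: a1=6.400, a2=3.040, a3=3.510, a4=1.936, a0=14.886; τ=−ln(0.0111)/14.886=0.302 → t=0.583; u2·a0=0.1390·14.886=2.069 ≤ a1=6.400 → R1 fires; X=6 Y=9 Z=8 D=1
Draw 9: a1=3.600, a2=3.648, a3=2.106, a4=0.968, a0=10.322; τ=−ln(0.4441)/10.322=0.079 → t=0.662 > T=0.61: stop.
Y first becomes ≥ 7 when it reaches 7 at the event at t=0.164.

Threshold first reached at t = 0.164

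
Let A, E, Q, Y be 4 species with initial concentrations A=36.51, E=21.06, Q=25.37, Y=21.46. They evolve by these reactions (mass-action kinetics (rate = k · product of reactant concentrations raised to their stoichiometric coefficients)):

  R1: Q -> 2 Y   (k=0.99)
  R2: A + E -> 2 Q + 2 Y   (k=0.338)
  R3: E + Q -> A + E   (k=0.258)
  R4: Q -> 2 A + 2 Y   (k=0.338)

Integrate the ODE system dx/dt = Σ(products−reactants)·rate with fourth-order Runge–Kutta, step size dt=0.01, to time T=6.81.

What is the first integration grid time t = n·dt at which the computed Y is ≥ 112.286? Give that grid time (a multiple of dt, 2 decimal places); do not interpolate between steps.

RK4 with dt=0.01: 681 steps to T=6.81. Trajectory (selected grid times):
t=0.00: A=36.51 E=21.06 Q=25.37 Y=21.46
t=0.52: A=43.65 E=0.02 Q=27.41 Y=111.80
t=0.53: A=43.84 E=0.02 Q=27.06 Y=112.53
t=0.76: A=47.45 E=0.00 Q=19.96 Y=126.82
t=1.51: A=53.86 E=0.00 Q=7.37 Y=152.00
t=2.27: A=56.25 E=0.00 Q=2.69 Y=161.38
t=3.03: A=57.11 E=0.00 Q=0.98 Y=164.79
t=3.78: A=57.43 E=0.00 Q=0.36 Y=166.03
t=4.54: A=57.55 E=0.00 Q=0.13 Y=166.49
t=5.30: A=57.59 E=0.00 Q=0.05 Y=166.66
t=6.05: A=57.60 E=0.00 Q=0.02 Y=166.72
t=6.81: A=57.61 E=0.00 Q=0.01 Y=166.74
Y(0.52)=111.797 < 112.286 but Y(0.53)=112.527 ≥ 112.286, so the first grid time is t=0.53.

Threshold first reached at t = 0.53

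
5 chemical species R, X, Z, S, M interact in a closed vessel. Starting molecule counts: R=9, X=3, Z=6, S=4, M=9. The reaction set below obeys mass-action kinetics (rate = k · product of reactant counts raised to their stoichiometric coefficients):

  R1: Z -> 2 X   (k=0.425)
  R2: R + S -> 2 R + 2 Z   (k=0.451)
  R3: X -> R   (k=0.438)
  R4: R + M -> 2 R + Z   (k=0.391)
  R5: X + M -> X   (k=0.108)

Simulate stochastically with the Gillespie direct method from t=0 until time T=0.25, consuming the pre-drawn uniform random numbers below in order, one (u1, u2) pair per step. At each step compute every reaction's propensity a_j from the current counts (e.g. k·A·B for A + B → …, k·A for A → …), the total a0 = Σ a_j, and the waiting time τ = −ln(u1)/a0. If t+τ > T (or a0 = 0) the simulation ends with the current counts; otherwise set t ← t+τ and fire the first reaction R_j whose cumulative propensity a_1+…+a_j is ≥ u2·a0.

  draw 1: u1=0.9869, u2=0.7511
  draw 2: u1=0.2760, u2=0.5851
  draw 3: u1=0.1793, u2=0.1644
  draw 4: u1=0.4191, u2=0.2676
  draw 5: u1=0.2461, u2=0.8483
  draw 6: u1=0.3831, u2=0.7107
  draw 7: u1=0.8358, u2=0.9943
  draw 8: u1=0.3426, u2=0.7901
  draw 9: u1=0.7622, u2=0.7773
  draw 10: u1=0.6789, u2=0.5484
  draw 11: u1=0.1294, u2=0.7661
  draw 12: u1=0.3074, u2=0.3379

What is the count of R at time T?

t=0.000: R=9 X=3 Z=6 S=4 M=9
Draw 1: a1=2.550, a2=16.236, a3=1.314, a4=31.671, a5=2.916, a0=54.687; τ=−ln(0.9869)/54.687=0.000 → t=0.000; u2·a0=0.7511·54.687=41.075; a1+…+a3=20.100 < 41.075 ≤ a1+…+a4=51.771 → R4 fires; R=10 X=3 Z=7 S=4 M=8
Draw 2: a1=2.975, a2=18.040, a3=1.314, a4=31.280, a5=2.592, a0=56.201; τ=−ln(0.2760)/56.201=0.023 → t=0.023; u2·a0=0.5851·56.201=32.883; a1+…+a3=22.329 < 32.883 ≤ a1+…+a4=53.609 → R4 fires; R=11 X=3 Z=8 S=4 M=7
Draw 3: a1=3.400, a2=19.844, a3=1.314, a4=30.107, a5=2.268, a0=56.933; τ=−ln(0.1793)/56.933=0.030 → t=0.053; u2·a0=0.1644·56.933=9.360; a1=3.400 < 9.360 ≤ a1+a2=23.244 → R2 fires; R=12 X=3 Z=10 S=3 M=7
Draw 4: a1=4.250, a2=16.236, a3=1.314, a4=32.844, a5=2.268, a0=56.912; τ=−ln(0.4191)/56.912=0.015 → t=0.069; u2·a0=0.2676·56.912=15.230; a1=4.250 < 15.230 ≤ a1+a2=20.486 → R2 fires; R=13 X=3 Z=12 S=2 M=7
Draw 5: a1=5.100, a2=11.726, a3=1.314, a4=35.581, a5=2.268, a0=55.989; τ=−ln(0.2461)/55.989=0.025 → t=0.094; u2·a0=0.8483·55.989=47.495; a1+…+a3=18.140 < 47.495 ≤ a1+…+a4=53.721 → R4 fires; R=14 X=3 Z=13 S=2 M=6
Draw 6: a1=5.525, a2=12.628, a3=1.314, a4=32.844, a5=1.944, a0=54.255; τ=−ln(0.3831)/54.255=0.018 → t=0.111; u2·a0=0.7107·54.255=38.559; a1+…+a3=19.467 < 38.559 ≤ a1+…+a4=52.311 → R4 fires; R=15 X=3 Z=14 S=2 M=5
Draw 7: a1=5.950, a2=13.530, a3=1.314, a4=29.325, a5=1.620, a0=51.739; τ=−ln(0.8358)/51.739=0.003 → t=0.115; u2·a0=0.9943·51.739=51.444; a1+…+a4=50.119 < 51.444 ≤ a1+…+a5=51.739 → R5 fires; R=15 X=3 Z=14 S=2 M=4
Draw 8: a1=5.950, a2=13.530, a3=1.314, a4=23.460, a5=1.296, a0=45.550; τ=−ln(0.3426)/45.550=0.024 → t=0.138; u2·a0=0.7901·45.550=35.989; a1+…+a3=20.794 < 35.989 ≤ a1+…+a4=44.254 → R4 fires; R=16 X=3 Z=15 S=2 M=3
Draw 9: a1=6.375, a2=14.432, a3=1.314, a4=18.768, a5=0.972, a0=41.861; τ=−ln(0.7622)/41.861=0.006 → t=0.145; u2·a0=0.7773·41.861=32.539; a1+…+a3=22.121 < 32.539 ≤ a1+…+a4=40.889 → R4 fires; R=17 X=3 Z=16 S=2 M=2
Draw 10: a1=6.800, a2=15.334, a3=1.314, a4=13.294, a5=0.648, a0=37.390; τ=−ln(0.6789)/37.390=0.010 → t=0.155; u2·a0=0.5484·37.390=20.505; a1=6.800 < 20.505 ≤ a1+a2=22.134 → R2 fires; R=18 X=3 Z=18 S=1 M=2
Draw 11: a1=7.650, a2=8.118, a3=1.314, a4=14.076, a5=0.648, a0=31.806; τ=−ln(0.1294)/31.806=0.064 → t=0.219; u2·a0=0.7661·31.806=24.367; a1+…+a3=17.082 < 24.367 ≤ a1+…+a4=31.158 → R4 fires; R=19 X=3 Z=19 S=1 M=1
Draw 12: a1=8.075, a2=8.569, a3=1.314, a4=7.429, a5=0.324, a0=25.711; τ=−ln(0.3074)/25.711=0.046 → t=0.265 > T=0.25: stop.
Read off R at T=0.25: 19

R at T = 19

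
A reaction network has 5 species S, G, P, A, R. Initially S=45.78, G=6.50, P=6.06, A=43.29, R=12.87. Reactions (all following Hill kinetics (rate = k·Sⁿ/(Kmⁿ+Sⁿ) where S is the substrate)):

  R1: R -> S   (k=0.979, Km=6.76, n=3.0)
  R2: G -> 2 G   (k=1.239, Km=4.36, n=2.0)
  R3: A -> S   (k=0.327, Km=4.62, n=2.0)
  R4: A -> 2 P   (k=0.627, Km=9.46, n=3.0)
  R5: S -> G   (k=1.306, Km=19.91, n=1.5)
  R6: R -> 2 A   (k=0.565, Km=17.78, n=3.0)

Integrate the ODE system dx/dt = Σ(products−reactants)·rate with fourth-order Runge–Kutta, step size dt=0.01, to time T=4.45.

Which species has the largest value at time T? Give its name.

Dominant species at T: S

RK4 with dt=0.01: 445 steps to T=4.45. Trajectory (selected grid times):
t=0.00: S=45.78 G=6.50 P=6.06 A=43.29 R=12.87
t=0.49: S=45.86 G=7.43 P=6.67 A=42.97 R=12.38
t=0.99: S=45.93 G=8.42 P=7.29 A=42.64 R=11.90
t=1.48: S=45.99 G=9.40 P=7.90 A=42.30 R=11.43
t=1.98: S=46.04 G=10.43 P=8.52 A=41.94 R=10.98
t=2.47: S=46.09 G=11.45 P=9.12 A=41.58 R=10.54
t=2.97: S=46.12 G=12.51 P=9.74 A=41.20 R=10.11
t=3.46: S=46.15 G=13.55 P=10.35 A=40.82 R=9.71
t=3.96: S=46.16 G=14.63 P=10.97 A=40.42 R=9.31
t=4.45: S=46.16 G=15.69 P=11.58 A=40.03 R=8.94
At T=4.45: S=46.16 G=15.69 P=11.58 A=40.03 R=8.94; the largest is S.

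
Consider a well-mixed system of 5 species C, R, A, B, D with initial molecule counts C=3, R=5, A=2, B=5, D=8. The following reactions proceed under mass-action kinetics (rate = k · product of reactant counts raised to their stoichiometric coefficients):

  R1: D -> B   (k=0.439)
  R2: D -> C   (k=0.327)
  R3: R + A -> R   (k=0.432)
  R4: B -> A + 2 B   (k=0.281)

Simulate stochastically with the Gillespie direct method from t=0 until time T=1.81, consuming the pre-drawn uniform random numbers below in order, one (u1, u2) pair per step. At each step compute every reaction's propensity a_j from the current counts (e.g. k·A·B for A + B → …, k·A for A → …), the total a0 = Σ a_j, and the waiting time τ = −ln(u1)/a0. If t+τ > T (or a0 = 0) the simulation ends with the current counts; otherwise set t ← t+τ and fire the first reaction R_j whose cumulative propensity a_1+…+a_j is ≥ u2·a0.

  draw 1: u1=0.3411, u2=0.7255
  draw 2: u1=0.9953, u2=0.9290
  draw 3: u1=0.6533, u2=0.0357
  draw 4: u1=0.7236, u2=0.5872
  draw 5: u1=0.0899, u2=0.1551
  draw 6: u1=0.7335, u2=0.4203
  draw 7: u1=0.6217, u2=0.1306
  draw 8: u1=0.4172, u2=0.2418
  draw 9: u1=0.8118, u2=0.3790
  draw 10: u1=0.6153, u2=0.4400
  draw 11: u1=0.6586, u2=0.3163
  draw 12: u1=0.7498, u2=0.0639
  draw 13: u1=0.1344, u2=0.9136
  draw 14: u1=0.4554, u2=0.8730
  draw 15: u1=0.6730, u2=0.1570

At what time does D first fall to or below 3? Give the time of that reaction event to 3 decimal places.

t=0.000: C=3 R=5 A=2 B=5 D=8
Draw 1: a1=3.512, a2=2.616, a3=4.320, a4=1.405, a0=11.853; τ=−ln(0.3411)/11.853=0.091 → t=0.091; u2·a0=0.7255·11.853=8.599; a1+a2=6.128 < 8.599 ≤ a1+…+a3=10.448 → R3 fires; C=3 R=5 A=1 B=5 D=8
Draw 2: a1=3.512, a2=2.616, a3=2.160, a4=1.405, a0=9.693; τ=−ln(0.9953)/9.693=0.000 → t=0.091; u2·a0=0.9290·9.693=9.005; a1+…+a3=8.288 < 9.005 ≤ a1+…+a4=9.693 → R4 fires; C=3 R=5 A=2 B=6 D=8
Draw 3: a1=3.512, a2=2.616, a3=4.320, a4=1.686, a0=12.134; τ=−ln(0.6533)/12.134=0.035 → t=0.126; u2·a0=0.0357·12.134=0.433 ≤ a1=3.512 → R1 fires; C=3 R=5 A=2 B=7 D=7
Draw 4: a1=3.073, a2=2.289, a3=4.320, a4=1.967, a0=11.649; τ=−ln(0.7236)/11.649=0.028 → t=0.154; u2·a0=0.5872·11.649=6.840; a1+a2=5.362 < 6.840 ≤ a1+…+a3=9.682 → R3 fires; C=3 R=5 A=1 B=7 D=7
Draw 5: a1=3.073, a2=2.289, a3=2.160, a4=1.967, a0=9.489; τ=−ln(0.0899)/9.489=0.254 → t=0.408; u2·a0=0.1551·9.489=1.472 ≤ a1=3.073 → R1 fires; C=3 R=5 A=1 B=8 D=6
Draw 6: a1=2.634, a2=1.962, a3=2.160, a4=2.248, a0=9.004; τ=−ln(0.7335)/9.004=0.034 → t=0.442; u2·a0=0.4203·9.004=3.784; a1=2.634 < 3.784 ≤ a1+a2=4.596 → R2 fires; C=4 R=5 A=1 B=8 D=5
Draw 7: a1=2.195, a2=1.635, a3=2.160, a4=2.248, a0=8.238; τ=−ln(0.6217)/8.238=0.058 → t=0.500; u2·a0=0.1306·8.238=1.076 ≤ a1=2.195 → R1 fires; C=4 R=5 A=1 B=9 D=4
Draw 8: a1=1.756, a2=1.308, a3=2.160, a4=2.529, a0=7.753; τ=−ln(0.4172)/7.753=0.113 → t=0.613; u2·a0=0.2418·7.753=1.875; a1=1.756 < 1.875 ≤ a1+a2=3.064 → R2 fires; C=5 R=5 A=1 B=9 D=3
Draw 9: a1=1.317, a2=0.981, a3=2.160, a4=2.529, a0=6.987; τ=−ln(0.8118)/6.987=0.030 → t=0.643; u2·a0=0.3790·6.987=2.648; a1+a2=2.298 < 2.648 ≤ a1+…+a3=4.458 → R3 fires; C=5 R=5 A=0 B=9 D=3
Draw 10: a1=1.317, a2=0.981, a3=0.000, a4=2.529, a0=4.827; τ=−ln(0.6153)/4.827=0.101 → t=0.743; u2·a0=0.4400·4.827=2.124; a1=1.317 < 2.124 ≤ a1+a2=2.298 → R2 fires; C=6 R=5 A=0 B=9 D=2
Draw 11: a1=0.878, a2=0.654, a3=0.000, a4=2.529, a0=4.061; τ=−ln(0.6586)/4.061=0.103 → t=0.846; u2·a0=0.3163·4.061=1.284; a1=0.878 < 1.284 ≤ a1+a2=1.532 → R2 fires; C=7 R=5 A=0 B=9 D=1
Draw 12: a1=0.439, a2=0.327, a3=0.000, a4=2.529, a0=3.295; τ=−ln(0.7498)/3.295=0.087 → t=0.934; u2·a0=0.0639·3.295=0.211 ≤ a1=0.439 → R1 fires; C=7 R=5 A=0 B=10 D=0
Draw 13: a1=0.000, a2=0.000, a3=0.000, a4=2.810, a0=2.810; τ=−ln(0.1344)/2.810=0.714 → t=1.648; u2·a0=0.9136·2.810=2.567; a1+…+a3=0.000 < 2.567 ≤ a1+…+a4=2.810 → R4 fires; C=7 R=5 A=1 B=11 D=0
Draw 14: a1=0.000, a2=0.000, a3=2.160, a4=3.091, a0=5.251; τ=−ln(0.4554)/5.251=0.150 → t=1.798; u2·a0=0.8730·5.251=4.584; a1+…+a3=2.160 < 4.584 ≤ a1+…+a4=5.251 → R4 fires; C=7 R=5 A=2 B=12 D=0
Draw 15: a1=0.000, a2=0.000, a3=4.320, a4=3.372, a0=7.692; τ=−ln(0.6730)/7.692=0.051 → t=1.849 > T=1.81: stop.
D first becomes ≤ 3 when it reaches 3 at the event at t=0.613.

Threshold first reached at t = 0.613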